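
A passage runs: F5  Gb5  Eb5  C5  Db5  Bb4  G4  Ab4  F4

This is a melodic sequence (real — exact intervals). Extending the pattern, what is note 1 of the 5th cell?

A3

Grouping in 3s, the 1st note of each cell is F5, C5, G4.
Carrying that down a 4th forward: D4 → A3.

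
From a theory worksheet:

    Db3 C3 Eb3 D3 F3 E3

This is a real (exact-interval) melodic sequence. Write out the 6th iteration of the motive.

B3 A#3

The 2-note cells begin on Db3, Eb3, F3 — each up a 2nd from the last.
Carrying on: G3 → A3 → B3.
So cell 6 is B3 A#3.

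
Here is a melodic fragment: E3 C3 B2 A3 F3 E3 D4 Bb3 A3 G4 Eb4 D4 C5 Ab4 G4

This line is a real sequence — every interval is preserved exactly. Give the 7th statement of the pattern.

Bb5 Gb5 F5

Unit = 3 notes; the statements start on E3, A3, D4, G4, C5, moving up a 4th each time.
Extending up a 4th: F5 → Bb5.
From Bb5 the exact shape gives Bb5 Gb5 F5.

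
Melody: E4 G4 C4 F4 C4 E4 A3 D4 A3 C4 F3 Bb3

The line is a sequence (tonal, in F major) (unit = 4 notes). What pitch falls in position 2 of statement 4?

Grouping in 4s, the 2nd note of each cell is G4, E4, C4.
Each moves down a 3rd; the next is A3.

A3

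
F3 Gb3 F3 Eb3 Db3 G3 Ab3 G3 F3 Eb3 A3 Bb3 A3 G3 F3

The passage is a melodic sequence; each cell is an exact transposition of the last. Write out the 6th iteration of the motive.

D#4 E4 D#4 C#4 B3

The 5-note cells begin on F3, G3, A3 — each up a 2nd from the last.
Continuing the starts: B3 → C#4 → D#4.
Statement 6 starts on D#4 and keeps the same exact contour: D#4 E4 D#4 C#4 B3.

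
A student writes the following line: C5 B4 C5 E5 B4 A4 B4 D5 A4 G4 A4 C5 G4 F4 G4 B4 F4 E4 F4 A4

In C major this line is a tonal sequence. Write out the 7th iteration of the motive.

Unit = 4 notes; the statements start on C5, B4, A4, G4, F4, moving down a 2nd each time.
Carrying on: E4 → D4.
So cell 7 is D4 C4 D4 F4.

D4 C4 D4 F4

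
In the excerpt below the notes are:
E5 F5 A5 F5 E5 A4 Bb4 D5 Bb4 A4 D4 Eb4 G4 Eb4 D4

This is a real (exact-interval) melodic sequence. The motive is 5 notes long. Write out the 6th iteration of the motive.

F2 Gb2 Bb2 Gb2 F2

Unit = 5 notes; the statements start on E5, A4, D4, moving down a 5th each time.
Continuing the starts: G3 → C3 → F2.
From F2 the exact shape gives F2 Gb2 Bb2 Gb2 F2.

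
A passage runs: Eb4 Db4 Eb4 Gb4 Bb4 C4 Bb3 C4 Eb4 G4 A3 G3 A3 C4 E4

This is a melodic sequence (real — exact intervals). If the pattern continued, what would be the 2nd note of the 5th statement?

C#3

Grouping in 5s, the 2nd note of each cell is Db4, Bb3, G3.
Carrying that down a 3rd forward: E3 → C#3.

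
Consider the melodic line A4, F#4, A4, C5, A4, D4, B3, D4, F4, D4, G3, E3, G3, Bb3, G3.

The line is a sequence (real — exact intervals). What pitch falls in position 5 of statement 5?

F2

With 5-note cells, note 5 of each statement runs A4, D4, G3.
Carrying that down a 5th forward: C3 → F2.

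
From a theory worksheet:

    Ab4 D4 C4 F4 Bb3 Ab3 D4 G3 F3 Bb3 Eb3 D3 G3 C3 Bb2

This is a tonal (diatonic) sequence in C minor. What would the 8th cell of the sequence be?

Ab2 D2 C2

With a 3-note motive the entries are Ab4, F4, D4, Bb3, G3, each down a 3rd from the previous.
Extending down a 3rd: Eb3 → C3 → Ab2.
Statement 8 starts on Ab2 and keeps the same diatonic contour: Ab2 D2 C2.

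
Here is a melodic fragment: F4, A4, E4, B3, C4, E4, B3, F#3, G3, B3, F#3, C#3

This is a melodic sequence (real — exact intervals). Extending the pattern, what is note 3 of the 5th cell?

G#2

Grouping in 4s, the 3rd note of each cell is E4, B3, F#3.
Carrying that down a 4th forward: C#3 → G#2.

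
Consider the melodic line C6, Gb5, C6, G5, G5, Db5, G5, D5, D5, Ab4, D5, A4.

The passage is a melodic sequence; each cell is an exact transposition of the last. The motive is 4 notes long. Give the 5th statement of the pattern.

E4 Bb3 E4 B3

The 4-note cells begin on C6, G5, D5 — each down a 4th from the last.
Continuing the starts: A4 → E4.
Statement 5 starts on E4 and keeps the same exact contour: E4 Bb3 E4 B3.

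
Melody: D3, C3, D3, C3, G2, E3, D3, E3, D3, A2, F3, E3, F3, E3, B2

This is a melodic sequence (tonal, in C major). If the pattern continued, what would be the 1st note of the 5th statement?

The unit is 5 notes. Position-1 pitches of the 3 shown cells: D3, E3, F3.
Extending up a 2nd: G3 → A3.

A3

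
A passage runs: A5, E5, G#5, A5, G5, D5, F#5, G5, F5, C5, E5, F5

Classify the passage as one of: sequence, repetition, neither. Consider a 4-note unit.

Each 4-note cell is the previous one transposed down a 2nd.

sequence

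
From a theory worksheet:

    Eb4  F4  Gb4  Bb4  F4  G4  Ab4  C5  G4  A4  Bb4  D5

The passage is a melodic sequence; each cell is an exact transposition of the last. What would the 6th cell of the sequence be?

C#5 D#5 E5 G#5

The 4-note cells begin on Eb4, F4, G4 — each up a 2nd from the last.
Carrying on: A4 → B4 → C#5.
So cell 6 is C#5 D#5 E5 G#5.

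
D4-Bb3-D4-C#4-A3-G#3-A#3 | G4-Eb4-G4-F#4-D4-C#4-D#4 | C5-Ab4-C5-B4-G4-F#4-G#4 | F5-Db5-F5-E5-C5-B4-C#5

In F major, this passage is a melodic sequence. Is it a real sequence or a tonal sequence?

real

Each cell has the same semitone pattern (-4, 4, -1, -4, -1, 2) — intervals are preserved exactly.
And C#4 lies outside F major, so the sequence is real rather than tonal.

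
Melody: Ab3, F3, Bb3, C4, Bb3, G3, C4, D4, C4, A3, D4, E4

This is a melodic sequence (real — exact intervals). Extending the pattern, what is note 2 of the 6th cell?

With 4-note cells, note 2 of each statement runs F3, G3, A3.
Carrying that up a 2nd forward: B3 → C#4 → D#4.

D#4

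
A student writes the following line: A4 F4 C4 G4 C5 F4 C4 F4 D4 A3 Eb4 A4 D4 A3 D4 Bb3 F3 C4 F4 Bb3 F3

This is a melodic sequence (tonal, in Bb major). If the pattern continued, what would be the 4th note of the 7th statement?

Grouping in 7s, the 4th note of each cell is G4, Eb4, C4.
Carrying that down a 3rd forward: A3 → F3 → D3 → Bb2.

Bb2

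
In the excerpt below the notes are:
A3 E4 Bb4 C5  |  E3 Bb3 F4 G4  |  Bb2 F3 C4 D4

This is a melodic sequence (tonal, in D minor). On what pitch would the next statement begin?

The 4-note cells begin on A3, E3, Bb2 — each down a 4th from the last.
One more step down a 4th gives F2.

F2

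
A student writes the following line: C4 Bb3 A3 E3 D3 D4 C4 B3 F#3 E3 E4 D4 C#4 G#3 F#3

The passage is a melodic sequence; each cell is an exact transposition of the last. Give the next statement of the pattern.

F#4 E4 D#4 A#3 G#3

Taking 5-note groups, the heads are C4, D4, E4: the pattern moves up a 2nd.
So cell 4 is F#4 E4 D#4 A#3 G#3.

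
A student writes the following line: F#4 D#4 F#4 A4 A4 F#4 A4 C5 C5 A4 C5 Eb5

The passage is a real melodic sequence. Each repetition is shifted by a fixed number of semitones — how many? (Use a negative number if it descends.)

With a 4-note motive the entries are F#4, A4, C5, each up a 3rd from the previous.
F#4→A4 is 69 − 66 = 3 semitones.

3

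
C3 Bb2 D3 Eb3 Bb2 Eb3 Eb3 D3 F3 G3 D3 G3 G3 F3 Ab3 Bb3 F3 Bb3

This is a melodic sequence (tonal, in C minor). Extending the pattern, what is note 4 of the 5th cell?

F4

Grouping in 6s, the 4th note of each cell is Eb3, G3, Bb3.
Each moves up a 3rd. Continuing: D4 → F4.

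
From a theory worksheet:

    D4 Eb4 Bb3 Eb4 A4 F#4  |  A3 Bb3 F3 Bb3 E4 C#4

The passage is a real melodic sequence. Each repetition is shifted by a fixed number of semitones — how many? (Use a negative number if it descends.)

-5

The 6-note cells begin on D4, A3 — each down a 4th from the last.
D4→A3 is 57 − 62 = -5 semitones.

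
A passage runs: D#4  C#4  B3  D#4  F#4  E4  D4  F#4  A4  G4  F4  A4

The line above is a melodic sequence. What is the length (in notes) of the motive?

There are 12 notes; a 4-note unit gives 3 cells:
D#4 C#4 B3 D#4 | F#4 E4 D4 F#4 | A4 G4 F4 A4
Each cell is the previous one up a 3rd — so the unit is 4 notes.

4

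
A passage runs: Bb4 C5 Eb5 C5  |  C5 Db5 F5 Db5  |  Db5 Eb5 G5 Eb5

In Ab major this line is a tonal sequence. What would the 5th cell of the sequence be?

F5 G5 Bb5 G5

The 4-note cells begin on Bb4, C5, Db5 — each up a 2nd from the last.
Carrying on: Eb5 → F5.
From F5 the diatonic shape gives F5 G5 Bb5 G5.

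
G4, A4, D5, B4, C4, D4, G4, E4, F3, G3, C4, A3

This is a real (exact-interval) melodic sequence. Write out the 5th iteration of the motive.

With a 4-note motive the entries are G4, C4, F3, each down a 5th from the previous.
Extending down a 5th: Bb2 → Eb2.
So cell 5 is Eb2 F2 Bb2 G2.

Eb2 F2 Bb2 G2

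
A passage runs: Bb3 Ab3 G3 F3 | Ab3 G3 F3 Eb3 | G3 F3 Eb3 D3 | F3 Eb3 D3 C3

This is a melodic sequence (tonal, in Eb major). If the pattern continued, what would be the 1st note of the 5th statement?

Eb3

The unit is 4 notes. Position-1 pitches of the 4 shown cells: Bb3, Ab3, G3, F3.
From F3, down a 2nd gives Eb3.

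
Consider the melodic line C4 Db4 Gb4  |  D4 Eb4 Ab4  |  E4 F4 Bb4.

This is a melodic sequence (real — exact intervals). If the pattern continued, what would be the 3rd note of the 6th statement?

The unit is 3 notes. Position-3 pitches of the 3 shown cells: Gb4, Ab4, Bb4.
Extending up a 2nd: C5 → D5 → E5.

E5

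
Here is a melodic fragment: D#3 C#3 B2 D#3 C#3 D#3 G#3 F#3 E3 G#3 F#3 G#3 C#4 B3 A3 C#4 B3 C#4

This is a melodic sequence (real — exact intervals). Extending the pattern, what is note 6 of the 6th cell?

Grouping in 6s, the 6th note of each cell is D#3, G#3, C#4.
Carrying that up a 4th forward: F#4 → B4 → E5.

E5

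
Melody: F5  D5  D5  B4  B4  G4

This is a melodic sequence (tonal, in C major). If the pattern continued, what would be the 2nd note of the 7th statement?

The unit is 2 notes. Position-2 pitches of the 3 shown cells: D5, B4, G4.
Extending down a 3rd: E4 → C4 → A3 → F3.

F3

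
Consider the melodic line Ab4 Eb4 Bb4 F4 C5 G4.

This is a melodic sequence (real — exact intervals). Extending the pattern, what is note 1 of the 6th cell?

F#5

Grouping in 2s, the 1st note of each cell is Ab4, Bb4, C5.
Extending up a 2nd: D5 → E5 → F#5.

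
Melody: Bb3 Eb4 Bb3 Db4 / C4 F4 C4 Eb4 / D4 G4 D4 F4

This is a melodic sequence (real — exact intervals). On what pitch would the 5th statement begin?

Unit = 4 notes; the statements start on Bb3, C4, D4, moving up a 2nd each time.
Continuing: E4 → F#4. Statement 5 starts on F#4.

F#4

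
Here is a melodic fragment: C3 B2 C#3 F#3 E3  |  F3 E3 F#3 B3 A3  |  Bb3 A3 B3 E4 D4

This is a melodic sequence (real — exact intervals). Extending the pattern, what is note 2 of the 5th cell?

G4

Grouping in 5s, the 2nd note of each cell is B2, E3, A3.
Carrying that up a 4th forward: D4 → G4.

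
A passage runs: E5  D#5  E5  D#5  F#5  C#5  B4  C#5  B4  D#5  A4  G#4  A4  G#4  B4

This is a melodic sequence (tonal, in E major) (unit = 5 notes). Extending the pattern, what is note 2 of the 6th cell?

A3

Grouping in 5s, the 2nd note of each cell is D#5, B4, G#4.
Carrying that down a 3rd forward: E4 → C#4 → A3.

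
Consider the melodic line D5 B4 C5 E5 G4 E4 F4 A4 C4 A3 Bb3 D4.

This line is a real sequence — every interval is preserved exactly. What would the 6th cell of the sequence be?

Eb2 C2 Db2 F2

Taking 4-note groups, the heads are D5, G4, C4: the pattern moves down a 5th.
Extending down a 5th: F3 → Bb2 → Eb2.
Statement 6 starts on Eb2 and keeps the same exact contour: Eb2 C2 Db2 F2.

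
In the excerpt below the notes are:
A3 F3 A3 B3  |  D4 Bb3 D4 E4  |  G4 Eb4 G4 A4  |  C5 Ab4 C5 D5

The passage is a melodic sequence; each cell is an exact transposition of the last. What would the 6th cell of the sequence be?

Bb5 Gb5 Bb5 C6

The 4-note cells begin on A3, D4, G4, C5 — each up a 4th from the last.
Carrying on: F5 → Bb5.
Statement 6 starts on Bb5 and keeps the same exact contour: Bb5 Gb5 Bb5 C6.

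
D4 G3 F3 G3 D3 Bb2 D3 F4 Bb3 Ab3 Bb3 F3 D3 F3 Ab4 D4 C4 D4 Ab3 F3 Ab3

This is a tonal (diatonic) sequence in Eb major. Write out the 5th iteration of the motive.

Eb5 Ab4 G4 Ab4 Eb4 C4 Eb4

Unit = 7 notes; the statements start on D4, F4, Ab4, moving up a 3rd each time.
Carrying on: C5 → Eb5.
Statement 5 starts on Eb5 and keeps the same diatonic contour: Eb5 Ab4 G4 Ab4 Eb4 C4 Eb4.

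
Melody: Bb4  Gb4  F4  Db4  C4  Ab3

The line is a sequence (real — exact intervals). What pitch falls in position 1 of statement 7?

E2

Grouping in 2s, the 1st note of each cell is Bb4, F4, C4.
Each moves down a 4th. Continuing: G3 → D3 → A2 → E2.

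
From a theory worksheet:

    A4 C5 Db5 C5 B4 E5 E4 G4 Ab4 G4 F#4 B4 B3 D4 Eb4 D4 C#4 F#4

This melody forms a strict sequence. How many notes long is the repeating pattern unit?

6

Try groups of 6 (3 cells in 18 notes):
A4 C5 Db5 C5 B4 E5 | E4 G4 Ab4 G4 F#4 B4 | B3 D4 Eb4 D4 C#4 F#4
That's a consistent down a 4th shift per cell, and no other grouping gives one.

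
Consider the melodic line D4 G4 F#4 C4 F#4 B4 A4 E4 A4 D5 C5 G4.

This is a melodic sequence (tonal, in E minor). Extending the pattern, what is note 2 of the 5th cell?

Grouping in 4s, the 2nd note of each cell is G4, B4, D5.
Each moves up a 3rd. Continuing: F#5 → A5.

A5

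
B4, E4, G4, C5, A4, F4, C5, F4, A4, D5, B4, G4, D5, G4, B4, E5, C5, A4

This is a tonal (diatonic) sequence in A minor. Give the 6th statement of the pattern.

G5 C5 E5 A5 F5 D5

Unit = 6 notes; the statements start on B4, C5, D5, moving up a 2nd each time.
Continuing the starts: E5 → F5 → G5.
Statement 6 starts on G5 and keeps the same diatonic contour: G5 C5 E5 A5 F5 D5.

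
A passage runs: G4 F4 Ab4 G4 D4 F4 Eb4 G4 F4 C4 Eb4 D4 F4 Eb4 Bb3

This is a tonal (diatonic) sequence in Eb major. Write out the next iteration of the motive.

D4 C4 Eb4 D4 Ab3

With a 5-note motive the entries are G4, F4, Eb4, each down a 2nd from the previous.
Statement 4 starts on D4 and keeps the same diatonic contour: D4 C4 Eb4 D4 Ab3.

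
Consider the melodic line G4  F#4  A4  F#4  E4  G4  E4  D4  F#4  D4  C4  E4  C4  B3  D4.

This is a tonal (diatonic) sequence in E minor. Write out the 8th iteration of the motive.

G3 F#3 A3

Taking 3-note groups, the heads are G4, F#4, E4, D4, C4: the pattern moves down a 2nd.
Carrying on: B3 → A3 → G3.
So cell 8 is G3 F#3 A3.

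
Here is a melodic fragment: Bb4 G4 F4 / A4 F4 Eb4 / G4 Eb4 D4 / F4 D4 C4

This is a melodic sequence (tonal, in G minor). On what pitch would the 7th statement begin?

The 3-note cells begin on Bb4, A4, G4, F4 — each down a 2nd from the last.
Extending the heads down a 2nd: Eb4 → D4 → C4.

C4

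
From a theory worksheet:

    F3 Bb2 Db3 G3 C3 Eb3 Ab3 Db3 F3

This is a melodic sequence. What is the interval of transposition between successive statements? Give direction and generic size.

up a 2nd

The 3-note cells begin on F3, G3, Ab3 — each up a 2nd from the last.
F3 to G3 is up a 2nd.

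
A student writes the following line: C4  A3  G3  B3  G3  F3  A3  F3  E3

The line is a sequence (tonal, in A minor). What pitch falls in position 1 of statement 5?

F3

The unit is 3 notes. Position-1 pitches of the 3 shown cells: C4, B3, A3.
Each moves down a 2nd. Continuing: G3 → F3.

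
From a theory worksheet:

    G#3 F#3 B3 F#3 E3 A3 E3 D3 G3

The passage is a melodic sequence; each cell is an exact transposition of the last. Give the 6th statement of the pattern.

Bb2 Ab2 Db3

Unit = 3 notes; the statements start on G#3, F#3, E3, moving down a 2nd each time.
Carrying on: D3 → C3 → Bb2.
From Bb2 the exact shape gives Bb2 Ab2 Db3.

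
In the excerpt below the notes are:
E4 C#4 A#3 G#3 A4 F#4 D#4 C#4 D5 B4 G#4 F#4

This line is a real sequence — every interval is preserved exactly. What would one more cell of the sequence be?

G5 E5 C#5 B4

Unit = 4 notes; the statements start on E4, A4, D5, moving up a 4th each time.
Statement 4 starts on G5 and keeps the same exact contour: G5 E5 C#5 B4.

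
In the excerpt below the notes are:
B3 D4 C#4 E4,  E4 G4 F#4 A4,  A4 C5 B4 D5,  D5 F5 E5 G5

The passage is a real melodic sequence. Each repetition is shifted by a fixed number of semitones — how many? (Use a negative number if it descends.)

With a 4-note motive the entries are B3, E4, A4, D5, each up a 4th from the previous.
B3→E4 is 64 − 59 = 5 semitones.

5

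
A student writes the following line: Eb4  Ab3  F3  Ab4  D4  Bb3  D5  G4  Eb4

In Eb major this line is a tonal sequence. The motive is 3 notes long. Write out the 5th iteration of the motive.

With a 3-note motive the entries are Eb4, Ab4, D5, each up a 4th from the previous.
Continuing the starts: G5 → C6.
So cell 5 is C6 F5 D5.

C6 F5 D5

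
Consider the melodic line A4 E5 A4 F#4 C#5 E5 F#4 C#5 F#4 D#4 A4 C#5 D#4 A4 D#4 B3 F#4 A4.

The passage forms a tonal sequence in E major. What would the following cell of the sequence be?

B3 F#4 B3 G#3 D#4 F#4

Unit = 6 notes; the statements start on A4, F#4, D#4, moving down a 3rd each time.
Statement 4 starts on B3 and keeps the same diatonic contour: B3 F#4 B3 G#3 D#4 F#4.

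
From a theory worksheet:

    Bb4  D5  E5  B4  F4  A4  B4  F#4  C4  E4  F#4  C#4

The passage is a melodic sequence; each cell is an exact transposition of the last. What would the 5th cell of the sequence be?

D3 F#3 G#3 D#3

The 4-note cells begin on Bb4, F4, C4 — each down a 4th from the last.
Carrying on: G3 → D3.
So cell 5 is D3 F#3 G#3 D#3.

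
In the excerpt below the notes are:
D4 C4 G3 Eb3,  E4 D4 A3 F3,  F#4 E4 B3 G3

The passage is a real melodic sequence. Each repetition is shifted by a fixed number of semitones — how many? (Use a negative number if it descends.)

2

The 4-note cells begin on D4, E4, F#4 — each up a 2nd from the last.
D4→E4 is 64 − 62 = 2 semitones.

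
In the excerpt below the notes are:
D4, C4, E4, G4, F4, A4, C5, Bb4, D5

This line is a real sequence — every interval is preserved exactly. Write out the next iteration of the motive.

F5 Eb5 G5

Unit = 3 notes; the statements start on D4, G4, C5, moving up a 4th each time.
From F5 the exact shape gives F5 Eb5 G5.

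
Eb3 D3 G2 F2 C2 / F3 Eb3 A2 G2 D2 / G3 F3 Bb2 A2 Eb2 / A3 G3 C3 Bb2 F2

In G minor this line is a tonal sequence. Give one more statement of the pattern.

Bb3 A3 D3 C3 G2

Taking 5-note groups, the heads are Eb3, F3, G3, A3: the pattern moves up a 2nd.
From Bb3 the diatonic shape gives Bb3 A3 D3 C3 G2.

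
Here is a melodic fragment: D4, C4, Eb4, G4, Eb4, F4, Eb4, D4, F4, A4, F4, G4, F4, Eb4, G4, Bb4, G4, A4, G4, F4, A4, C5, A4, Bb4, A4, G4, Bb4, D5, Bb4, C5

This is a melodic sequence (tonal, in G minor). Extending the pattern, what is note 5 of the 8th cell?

Eb5

The unit is 6 notes. Position-5 pitches of the 5 shown cells: Eb4, F4, G4, A4, Bb4.
Extending up a 2nd: C5 → D5 → Eb5.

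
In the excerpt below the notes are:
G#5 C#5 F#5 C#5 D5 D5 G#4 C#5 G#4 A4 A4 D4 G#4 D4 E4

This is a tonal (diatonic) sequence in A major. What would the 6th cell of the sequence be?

Taking 5-note groups, the heads are G#5, D5, A4: the pattern moves down a 4th.
Carrying on: E4 → B3 → F#3.
From F#3 the diatonic shape gives F#3 B2 E3 B2 C#3.

F#3 B2 E3 B2 C#3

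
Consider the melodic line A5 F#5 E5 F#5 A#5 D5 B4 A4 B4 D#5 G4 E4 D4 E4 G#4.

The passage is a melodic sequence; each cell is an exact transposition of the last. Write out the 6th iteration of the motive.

With a 5-note motive the entries are A5, D5, G4, each down a 5th from the previous.
Carrying on: C4 → F3 → Bb2.
So cell 6 is Bb2 G2 F2 G2 B2.

Bb2 G2 F2 G2 B2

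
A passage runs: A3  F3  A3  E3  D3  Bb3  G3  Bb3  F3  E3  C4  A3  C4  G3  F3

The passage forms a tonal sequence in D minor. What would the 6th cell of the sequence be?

F4 D4 F4 C4 Bb3

The 5-note cells begin on A3, Bb3, C4 — each up a 2nd from the last.
Carrying on: D4 → E4 → F4.
So cell 6 is F4 D4 F4 C4 Bb3.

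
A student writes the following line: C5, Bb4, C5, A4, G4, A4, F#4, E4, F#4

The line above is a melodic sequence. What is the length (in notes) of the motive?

3

There are 9 notes; a 3-note unit gives 3 cells:
C5 Bb4 C5 | A4 G4 A4 | F#4 E4 F#4
That's a consistent down a 3rd shift per cell, and no other grouping gives one.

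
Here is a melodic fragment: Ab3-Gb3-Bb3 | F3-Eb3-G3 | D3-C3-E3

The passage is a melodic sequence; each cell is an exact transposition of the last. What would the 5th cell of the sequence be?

Unit = 3 notes; the statements start on Ab3, F3, D3, moving down a 3rd each time.
Continuing the starts: B2 → G#2.
From G#2 the exact shape gives G#2 F#2 A#2.

G#2 F#2 A#2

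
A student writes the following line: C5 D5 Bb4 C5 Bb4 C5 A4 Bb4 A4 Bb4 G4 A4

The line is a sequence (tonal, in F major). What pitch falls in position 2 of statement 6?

With 4-note cells, note 2 of each statement runs D5, C5, Bb4.
Carrying that down a 2nd forward: A4 → G4 → F4.

F4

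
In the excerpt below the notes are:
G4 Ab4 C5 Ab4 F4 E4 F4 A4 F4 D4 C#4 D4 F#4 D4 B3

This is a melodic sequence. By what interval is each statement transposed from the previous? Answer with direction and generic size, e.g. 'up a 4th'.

Unit = 5 notes; the statements start on G4, E4, C#4, moving down a 3rd each time.
G4 to E4 is down a 3rd.

down a 3rd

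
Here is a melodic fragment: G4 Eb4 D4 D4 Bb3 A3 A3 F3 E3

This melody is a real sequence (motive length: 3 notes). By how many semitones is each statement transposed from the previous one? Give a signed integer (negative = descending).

Taking 3-note groups, the heads are G4, D4, A3: the pattern moves down a 4th.
G4 to D4 spans -5 semitones.

-5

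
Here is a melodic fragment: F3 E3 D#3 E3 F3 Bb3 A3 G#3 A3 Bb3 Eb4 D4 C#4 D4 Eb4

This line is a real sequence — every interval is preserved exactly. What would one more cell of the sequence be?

With a 5-note motive the entries are F3, Bb3, Eb4, each up a 4th from the previous.
So cell 4 is Ab4 G4 F#4 G4 Ab4.

Ab4 G4 F#4 G4 Ab4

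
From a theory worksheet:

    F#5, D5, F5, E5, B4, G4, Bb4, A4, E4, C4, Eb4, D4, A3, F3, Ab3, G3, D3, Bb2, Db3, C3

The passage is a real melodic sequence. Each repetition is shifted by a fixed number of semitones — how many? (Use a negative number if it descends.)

-7

Taking 4-note groups, the heads are F#5, B4, E4, A3, D3: the pattern moves down a 5th.
F#5→B4 is 71 − 78 = -7 semitones.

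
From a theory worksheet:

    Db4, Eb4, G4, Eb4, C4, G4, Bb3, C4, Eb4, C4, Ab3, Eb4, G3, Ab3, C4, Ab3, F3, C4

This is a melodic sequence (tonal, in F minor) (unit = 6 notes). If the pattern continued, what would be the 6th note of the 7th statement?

Bb2

Grouping in 6s, the 6th note of each cell is G4, Eb4, C4.
Each moves down a 3rd. Continuing: Ab3 → F3 → Db3 → Bb2.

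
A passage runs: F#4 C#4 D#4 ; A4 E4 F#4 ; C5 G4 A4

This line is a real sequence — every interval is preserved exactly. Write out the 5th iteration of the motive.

Gb5 Db5 Eb5

With a 3-note motive the entries are F#4, A4, C5, each up a 3rd from the previous.
Carrying on: Eb5 → Gb5.
Statement 5 starts on Gb5 and keeps the same exact contour: Gb5 Db5 Eb5.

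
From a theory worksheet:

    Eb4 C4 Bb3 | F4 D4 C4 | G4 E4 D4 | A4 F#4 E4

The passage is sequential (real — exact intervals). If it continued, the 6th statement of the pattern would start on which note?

C#5

With a 3-note motive the entries are Eb4, F4, G4, A4, each up a 2nd from the previous.
Continuing: B4 → C#5. Statement 6 starts on C#5.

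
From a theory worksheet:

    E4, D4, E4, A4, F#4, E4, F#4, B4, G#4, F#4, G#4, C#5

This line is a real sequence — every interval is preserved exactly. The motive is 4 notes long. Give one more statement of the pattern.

With a 4-note motive the entries are E4, F#4, G#4, each up a 2nd from the previous.
From A#4 the exact shape gives A#4 G#4 A#4 D#5.

A#4 G#4 A#4 D#5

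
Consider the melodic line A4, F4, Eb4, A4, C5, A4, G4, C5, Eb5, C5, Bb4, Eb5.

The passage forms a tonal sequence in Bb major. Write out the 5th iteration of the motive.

Bb5 G5 F5 Bb5

With a 4-note motive the entries are A4, C5, Eb5, each up a 3rd from the previous.
Extending up a 3rd: G5 → Bb5.
Statement 5 starts on Bb5 and keeps the same diatonic contour: Bb5 G5 F5 Bb5.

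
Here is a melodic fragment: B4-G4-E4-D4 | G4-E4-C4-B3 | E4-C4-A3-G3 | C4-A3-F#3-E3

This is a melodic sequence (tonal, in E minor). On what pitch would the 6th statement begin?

Taking 4-note groups, the heads are B4, G4, E4, C4: the pattern moves down a 3rd.
Extending the heads down a 3rd: A3 → F#3.

F#3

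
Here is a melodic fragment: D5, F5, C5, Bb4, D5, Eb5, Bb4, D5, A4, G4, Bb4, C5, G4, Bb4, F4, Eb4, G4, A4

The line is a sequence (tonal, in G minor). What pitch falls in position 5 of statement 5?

The unit is 6 notes. Position-5 pitches of the 3 shown cells: D5, Bb4, G4.
Each moves down a 3rd. Continuing: Eb4 → C4.

C4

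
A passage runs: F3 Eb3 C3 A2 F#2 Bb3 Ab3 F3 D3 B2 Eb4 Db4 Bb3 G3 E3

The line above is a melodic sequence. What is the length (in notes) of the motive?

5

15 notes total. Splitting into 3 groups of 5:
F3 Eb3 C3 A2 F#2 | Bb3 Ab3 F3 D3 B2 | Eb4 Db4 Bb3 G3 E3
Each cell is the previous one up a 4th — so the unit is 5 notes.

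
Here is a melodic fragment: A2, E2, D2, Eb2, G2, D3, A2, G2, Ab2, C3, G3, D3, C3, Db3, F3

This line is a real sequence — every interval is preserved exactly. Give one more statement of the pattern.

Taking 5-note groups, the heads are A2, D3, G3: the pattern moves up a 4th.
From C4 the exact shape gives C4 G3 F3 Gb3 Bb3.

C4 G3 F3 Gb3 Bb3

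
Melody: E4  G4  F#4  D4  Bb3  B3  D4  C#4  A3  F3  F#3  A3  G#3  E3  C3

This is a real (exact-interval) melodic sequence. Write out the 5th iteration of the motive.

G#2 B2 A#2 F#2 D2

Taking 5-note groups, the heads are E4, B3, F#3: the pattern moves down a 4th.
Carrying on: C#3 → G#2.
So cell 5 is G#2 B2 A#2 F#2 D2.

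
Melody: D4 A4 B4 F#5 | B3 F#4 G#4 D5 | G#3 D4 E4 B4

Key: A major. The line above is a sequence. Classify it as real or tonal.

tonal

Every note is diatonic to A major.
Cell 1 has +7 semitones from note 3 to 4, but cell 2 has +6 — the interval quality changes while the contour stays the same, which is the hallmark of a tonal sequence.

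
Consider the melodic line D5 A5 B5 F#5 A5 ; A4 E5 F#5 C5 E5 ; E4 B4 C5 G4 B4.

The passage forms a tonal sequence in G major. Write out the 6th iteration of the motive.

C3 G3 A3 E3 G3

Taking 5-note groups, the heads are D5, A4, E4: the pattern moves down a 4th.
Extending down a 4th: B3 → F#3 → C3.
So cell 6 is C3 G3 A3 E3 G3.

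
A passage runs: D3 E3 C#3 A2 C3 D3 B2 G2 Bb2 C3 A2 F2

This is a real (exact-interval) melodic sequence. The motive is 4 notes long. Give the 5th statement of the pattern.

Unit = 4 notes; the statements start on D3, C3, Bb2, moving down a 2nd each time.
Extending down a 2nd: Ab2 → Gb2.
From Gb2 the exact shape gives Gb2 Ab2 F2 Db2.

Gb2 Ab2 F2 Db2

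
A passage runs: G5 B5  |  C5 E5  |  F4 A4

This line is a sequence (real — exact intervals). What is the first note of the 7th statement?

Db2

Taking 2-note groups, the heads are G5, C5, F4: the pattern moves down a 5th.
Continuing: Bb3 → Eb3 → Ab2 → Db2. Statement 7 starts on Db2.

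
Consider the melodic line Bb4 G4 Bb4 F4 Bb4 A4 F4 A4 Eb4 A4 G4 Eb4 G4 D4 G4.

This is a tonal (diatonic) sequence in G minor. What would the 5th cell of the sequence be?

Eb4 C4 Eb4 Bb3 Eb4

The 5-note cells begin on Bb4, A4, G4 — each down a 2nd from the last.
Extending down a 2nd: F4 → Eb4.
So cell 5 is Eb4 C4 Eb4 Bb3 Eb4.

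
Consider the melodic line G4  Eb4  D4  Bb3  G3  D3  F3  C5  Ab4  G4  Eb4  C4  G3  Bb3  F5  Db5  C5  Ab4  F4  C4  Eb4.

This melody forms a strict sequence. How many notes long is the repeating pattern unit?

7

21 notes total. Splitting into 3 groups of 7:
G4 Eb4 D4 Bb3 G3 D3 F3 | C5 Ab4 G4 Eb4 C4 G3 Bb3 | F5 Db5 C5 Ab4 F4 C4 Eb4
Every group is a transposition up a 4th of the one before; no shorter unit works.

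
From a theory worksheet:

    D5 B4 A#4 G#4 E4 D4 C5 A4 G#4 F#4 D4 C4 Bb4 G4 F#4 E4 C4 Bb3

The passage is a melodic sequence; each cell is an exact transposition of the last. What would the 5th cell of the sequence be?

Gb4 Eb4 D4 C4 Ab3 Gb3

With a 6-note motive the entries are D5, C5, Bb4, each down a 2nd from the previous.
Continuing the starts: Ab4 → Gb4.
Statement 5 starts on Gb4 and keeps the same exact contour: Gb4 Eb4 D4 C4 Ab3 Gb3.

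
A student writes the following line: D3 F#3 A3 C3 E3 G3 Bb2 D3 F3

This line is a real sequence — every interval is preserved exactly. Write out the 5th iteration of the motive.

Gb2 Bb2 Db3

The 3-note cells begin on D3, C3, Bb2 — each down a 2nd from the last.
Continuing the starts: Ab2 → Gb2.
From Gb2 the exact shape gives Gb2 Bb2 Db3.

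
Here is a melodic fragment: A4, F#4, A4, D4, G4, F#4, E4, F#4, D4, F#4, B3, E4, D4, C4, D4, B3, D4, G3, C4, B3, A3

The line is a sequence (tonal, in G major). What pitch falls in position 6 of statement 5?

E3

With 7-note cells, note 6 of each statement runs F#4, D4, B3.
Each moves down a 3rd. Continuing: G3 → E3.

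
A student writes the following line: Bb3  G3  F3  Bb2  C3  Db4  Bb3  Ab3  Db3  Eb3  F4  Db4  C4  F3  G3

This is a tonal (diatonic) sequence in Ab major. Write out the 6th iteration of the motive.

Eb5 C5 Bb4 Eb4 F4

The 5-note cells begin on Bb3, Db4, F4 — each up a 3rd from the last.
Continuing the starts: Ab4 → C5 → Eb5.
Statement 6 starts on Eb5 and keeps the same diatonic contour: Eb5 C5 Bb4 Eb4 F4.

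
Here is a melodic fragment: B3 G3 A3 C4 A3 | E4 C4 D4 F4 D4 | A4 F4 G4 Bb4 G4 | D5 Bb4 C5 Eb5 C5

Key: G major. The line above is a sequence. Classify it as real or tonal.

Each cell has the same semitone pattern (-4, 2, 3, -3) — intervals are preserved exactly.
And F4 lies outside G major, so the sequence is real rather than tonal.

real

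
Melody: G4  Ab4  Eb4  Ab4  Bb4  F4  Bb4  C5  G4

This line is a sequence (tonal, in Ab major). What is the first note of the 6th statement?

Unit = 3 notes; the statements start on G4, Ab4, Bb4, moving up a 2nd each time.
Extending the heads up a 2nd: C5 → Db5 → Eb5.

Eb5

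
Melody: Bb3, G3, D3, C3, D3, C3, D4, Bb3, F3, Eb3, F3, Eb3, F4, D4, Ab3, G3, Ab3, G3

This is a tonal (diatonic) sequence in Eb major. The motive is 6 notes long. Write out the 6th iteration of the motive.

Eb5 C5 G4 F4 G4 F4

Taking 6-note groups, the heads are Bb3, D4, F4: the pattern moves up a 3rd.
Extending up a 3rd: Ab4 → C5 → Eb5.
From Eb5 the diatonic shape gives Eb5 C5 G4 F4 G4 F4.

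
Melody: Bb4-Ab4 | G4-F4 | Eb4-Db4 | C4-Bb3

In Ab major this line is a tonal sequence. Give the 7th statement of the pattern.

Db3 C3

Unit = 2 notes; the statements start on Bb4, G4, Eb4, C4, moving down a 3rd each time.
Extending down a 3rd: Ab3 → F3 → Db3.
So cell 7 is Db3 C3.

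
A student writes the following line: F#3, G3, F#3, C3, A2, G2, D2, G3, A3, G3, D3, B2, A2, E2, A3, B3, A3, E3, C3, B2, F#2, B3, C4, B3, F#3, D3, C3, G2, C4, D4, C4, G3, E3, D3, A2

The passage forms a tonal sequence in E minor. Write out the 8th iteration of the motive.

F#4 G4 F#4 C4 A3 G3 D3

The 7-note cells begin on F#3, G3, A3, B3, C4 — each up a 2nd from the last.
Continuing the starts: D4 → E4 → F#4.
Statement 8 starts on F#4 and keeps the same diatonic contour: F#4 G4 F#4 C4 A3 G3 D3.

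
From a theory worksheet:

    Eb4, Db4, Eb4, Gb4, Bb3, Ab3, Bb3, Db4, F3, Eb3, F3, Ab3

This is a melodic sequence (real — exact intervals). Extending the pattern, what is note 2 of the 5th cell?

F2

With 4-note cells, note 2 of each statement runs Db4, Ab3, Eb3.
Carrying that down a 4th forward: Bb2 → F2.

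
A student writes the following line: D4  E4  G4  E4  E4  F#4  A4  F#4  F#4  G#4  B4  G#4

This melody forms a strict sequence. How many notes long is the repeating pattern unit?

4

There are 12 notes; a 4-note unit gives 3 cells:
D4 E4 G4 E4 | E4 F#4 A4 F#4 | F#4 G#4 B4 G#4
Each cell is the previous one up a 2nd — so the unit is 4 notes.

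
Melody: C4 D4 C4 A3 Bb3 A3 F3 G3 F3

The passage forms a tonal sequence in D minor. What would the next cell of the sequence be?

With a 3-note motive the entries are C4, A3, F3, each down a 3rd from the previous.
Statement 4 starts on D3 and keeps the same diatonic contour: D3 E3 D3.

D3 E3 D3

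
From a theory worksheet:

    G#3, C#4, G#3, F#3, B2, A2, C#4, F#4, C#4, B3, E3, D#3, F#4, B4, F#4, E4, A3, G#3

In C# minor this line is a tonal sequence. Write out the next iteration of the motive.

B4 E5 B4 A4 D#4 C#4

The 6-note cells begin on G#3, C#4, F#4 — each up a 4th from the last.
From B4 the diatonic shape gives B4 E5 B4 A4 D#4 C#4.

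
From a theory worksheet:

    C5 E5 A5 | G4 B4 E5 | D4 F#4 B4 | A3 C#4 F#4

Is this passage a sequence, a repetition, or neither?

sequence

Each 3-note cell is the previous one transposed down a 4th.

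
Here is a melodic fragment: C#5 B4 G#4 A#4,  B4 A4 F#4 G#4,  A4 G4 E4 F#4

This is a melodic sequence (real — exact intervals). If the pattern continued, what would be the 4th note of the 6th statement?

The unit is 4 notes. Position-4 pitches of the 3 shown cells: A#4, G#4, F#4.
Carrying that down a 2nd forward: E4 → D4 → C4.

C4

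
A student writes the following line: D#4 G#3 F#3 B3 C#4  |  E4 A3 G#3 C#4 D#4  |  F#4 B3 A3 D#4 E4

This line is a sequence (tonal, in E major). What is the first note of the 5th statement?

A4

Unit = 5 notes; the statements start on D#4, E4, F#4, moving up a 2nd each time.
Extending the heads up a 2nd: G#4 → A4.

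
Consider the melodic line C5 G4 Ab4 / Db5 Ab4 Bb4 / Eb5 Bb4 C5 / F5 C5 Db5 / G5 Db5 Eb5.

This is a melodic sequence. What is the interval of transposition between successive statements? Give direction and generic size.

With a 3-note motive the entries are C5, Db5, Eb5, F5, G5, each up a 2nd from the previous.
C5 to Db5 is up a 2nd.

up a 2nd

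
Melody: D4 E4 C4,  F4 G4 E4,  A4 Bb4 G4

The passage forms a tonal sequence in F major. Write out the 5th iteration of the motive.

E5 F5 D5

Unit = 3 notes; the statements start on D4, F4, A4, moving up a 3rd each time.
Extending up a 3rd: C5 → E5.
Statement 5 starts on E5 and keeps the same diatonic contour: E5 F5 D5.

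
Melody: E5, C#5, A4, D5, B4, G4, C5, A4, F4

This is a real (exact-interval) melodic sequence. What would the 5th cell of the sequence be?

The 3-note cells begin on E5, D5, C5 — each down a 2nd from the last.
Carrying on: Bb4 → Ab4.
Statement 5 starts on Ab4 and keeps the same exact contour: Ab4 F4 Db4.

Ab4 F4 Db4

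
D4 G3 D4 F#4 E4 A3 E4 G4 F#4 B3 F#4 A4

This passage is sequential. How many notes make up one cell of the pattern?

Try groups of 4 (3 cells in 12 notes):
D4 G3 D4 F#4 | E4 A3 E4 G4 | F#4 B3 F#4 A4
That's a consistent up a 2nd shift per cell, and no other grouping gives one.

4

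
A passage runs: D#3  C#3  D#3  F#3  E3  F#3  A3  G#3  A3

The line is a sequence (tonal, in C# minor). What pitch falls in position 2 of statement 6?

With 3-note cells, note 2 of each statement runs C#3, E3, G#3.
Extending up a 3rd: B3 → D#4 → F#4.

F#4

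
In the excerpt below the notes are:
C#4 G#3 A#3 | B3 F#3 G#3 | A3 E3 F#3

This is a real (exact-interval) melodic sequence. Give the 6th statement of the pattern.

Eb3 Bb2 C3

Unit = 3 notes; the statements start on C#4, B3, A3, moving down a 2nd each time.
Carrying on: G3 → F3 → Eb3.
Statement 6 starts on Eb3 and keeps the same exact contour: Eb3 Bb2 C3.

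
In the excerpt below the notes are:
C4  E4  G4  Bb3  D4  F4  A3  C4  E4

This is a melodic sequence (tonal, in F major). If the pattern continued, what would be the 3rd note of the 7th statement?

With 3-note cells, note 3 of each statement runs G4, F4, E4.
Carrying that down a 2nd forward: D4 → C4 → Bb3 → A3.

A3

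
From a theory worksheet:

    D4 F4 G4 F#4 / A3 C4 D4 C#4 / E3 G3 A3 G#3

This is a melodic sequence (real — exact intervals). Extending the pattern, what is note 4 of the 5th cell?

With 4-note cells, note 4 of each statement runs F#4, C#4, G#3.
Carrying that down a 4th forward: D#3 → A#2.

A#2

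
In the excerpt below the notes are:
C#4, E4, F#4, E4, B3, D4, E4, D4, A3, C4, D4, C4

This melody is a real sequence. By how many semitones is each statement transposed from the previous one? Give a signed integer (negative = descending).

-2

With a 4-note motive the entries are C#4, B3, A3, each down a 2nd from the previous.
C#4 to B3 spans -2 semitones.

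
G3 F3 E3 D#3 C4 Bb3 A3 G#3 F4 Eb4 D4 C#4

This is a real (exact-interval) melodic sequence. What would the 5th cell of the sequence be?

Unit = 4 notes; the statements start on G3, C4, F4, moving up a 4th each time.
Extending up a 4th: Bb4 → Eb5.
Statement 5 starts on Eb5 and keeps the same exact contour: Eb5 Db5 C5 B4.

Eb5 Db5 C5 B4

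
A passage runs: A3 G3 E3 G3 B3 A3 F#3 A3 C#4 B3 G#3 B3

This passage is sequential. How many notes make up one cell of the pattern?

12 notes total. Splitting into 3 groups of 4:
A3 G3 E3 G3 | B3 A3 F#3 A3 | C#4 B3 G#3 B3
Each cell is the previous one up a 2nd — so the unit is 4 notes.

4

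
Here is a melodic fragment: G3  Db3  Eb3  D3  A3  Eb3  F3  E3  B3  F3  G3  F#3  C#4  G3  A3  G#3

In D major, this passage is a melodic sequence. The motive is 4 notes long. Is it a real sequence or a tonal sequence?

Each cell has the same semitone pattern (-6, 2, -1) — intervals are preserved exactly.
And Eb3 lies outside D major, so the sequence is real rather than tonal.

real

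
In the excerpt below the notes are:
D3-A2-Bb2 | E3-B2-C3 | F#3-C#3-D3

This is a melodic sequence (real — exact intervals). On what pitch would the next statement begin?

G#3

With a 3-note motive the entries are D3, E3, F#3, each up a 2nd from the previous.
One more step up a 2nd gives G#3.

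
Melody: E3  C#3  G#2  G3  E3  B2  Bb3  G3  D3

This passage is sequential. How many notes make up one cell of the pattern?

There are 9 notes; a 3-note unit gives 3 cells:
E3 C#3 G#2 | G3 E3 B2 | Bb3 G3 D3
Each cell is the previous one up a 3rd — so the unit is 3 notes.

3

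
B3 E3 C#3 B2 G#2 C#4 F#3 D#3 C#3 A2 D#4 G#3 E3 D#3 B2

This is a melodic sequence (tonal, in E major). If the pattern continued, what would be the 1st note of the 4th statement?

With 5-note cells, note 1 of each statement runs B3, C#4, D#4.
Each moves up a 2nd; the next is E4.

E4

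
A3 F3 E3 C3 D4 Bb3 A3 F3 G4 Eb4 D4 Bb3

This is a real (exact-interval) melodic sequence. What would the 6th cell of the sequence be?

The 4-note cells begin on A3, D4, G4 — each up a 4th from the last.
Continuing the starts: C5 → F5 → Bb5.
So cell 6 is Bb5 Gb5 F5 Db5.

Bb5 Gb5 F5 Db5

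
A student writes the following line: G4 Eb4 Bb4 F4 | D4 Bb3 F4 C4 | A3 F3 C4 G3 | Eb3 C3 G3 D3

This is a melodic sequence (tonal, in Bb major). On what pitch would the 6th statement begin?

F2

With a 4-note motive the entries are G4, D4, A3, Eb3, each down a 4th from the previous.
Extending the heads down a 4th: Bb2 → F2.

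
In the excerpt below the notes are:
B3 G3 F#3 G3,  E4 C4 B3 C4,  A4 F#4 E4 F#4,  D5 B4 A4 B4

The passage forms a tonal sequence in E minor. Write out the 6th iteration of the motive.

C6 A5 G5 A5

With a 4-note motive the entries are B3, E4, A4, D5, each up a 4th from the previous.
Continuing the starts: G5 → C6.
So cell 6 is C6 A5 G5 A5.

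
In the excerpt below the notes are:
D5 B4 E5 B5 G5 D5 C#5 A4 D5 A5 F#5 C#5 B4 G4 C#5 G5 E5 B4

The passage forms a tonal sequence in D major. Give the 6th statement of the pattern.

F#4 D4 G4 D5 B4 F#4

Unit = 6 notes; the statements start on D5, C#5, B4, moving down a 2nd each time.
Carrying on: A4 → G4 → F#4.
From F#4 the diatonic shape gives F#4 D4 G4 D5 B4 F#4.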